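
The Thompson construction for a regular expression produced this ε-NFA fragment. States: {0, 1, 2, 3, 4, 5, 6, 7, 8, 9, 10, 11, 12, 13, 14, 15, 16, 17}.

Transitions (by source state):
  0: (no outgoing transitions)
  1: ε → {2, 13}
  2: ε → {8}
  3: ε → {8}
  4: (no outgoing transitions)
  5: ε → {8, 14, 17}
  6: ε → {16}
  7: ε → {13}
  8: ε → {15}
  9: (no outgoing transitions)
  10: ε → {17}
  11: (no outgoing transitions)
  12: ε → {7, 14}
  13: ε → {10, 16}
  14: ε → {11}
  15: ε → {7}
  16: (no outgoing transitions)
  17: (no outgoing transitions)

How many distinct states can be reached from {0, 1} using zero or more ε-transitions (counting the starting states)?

Start with {0, 1}.
From 1 via ε: add 2, 13.
From 2 via ε: add 8.
From 13 via ε: add 10, 16.
From 8 via ε: add 15.
From 10 via ε: add 17.
From 15 via ε: add 7.
ε-closure = {0, 1, 2, 7, 8, 10, 13, 15, 16, 17}, which has 10 states.

10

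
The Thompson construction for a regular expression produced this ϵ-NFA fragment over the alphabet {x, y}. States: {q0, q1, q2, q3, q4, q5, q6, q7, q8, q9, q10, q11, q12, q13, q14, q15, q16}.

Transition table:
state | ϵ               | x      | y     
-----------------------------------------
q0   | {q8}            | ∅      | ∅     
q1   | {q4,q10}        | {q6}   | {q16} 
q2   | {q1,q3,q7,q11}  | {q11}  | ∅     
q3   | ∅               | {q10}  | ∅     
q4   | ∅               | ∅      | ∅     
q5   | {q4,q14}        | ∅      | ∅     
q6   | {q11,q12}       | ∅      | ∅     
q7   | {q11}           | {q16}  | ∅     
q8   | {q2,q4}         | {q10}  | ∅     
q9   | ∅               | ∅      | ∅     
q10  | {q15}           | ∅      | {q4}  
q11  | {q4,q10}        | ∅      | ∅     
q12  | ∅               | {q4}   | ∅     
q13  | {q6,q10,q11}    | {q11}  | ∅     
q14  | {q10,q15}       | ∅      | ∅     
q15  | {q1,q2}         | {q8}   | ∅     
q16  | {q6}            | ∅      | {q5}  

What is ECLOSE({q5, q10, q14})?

Start with {q5, q10, q14}.
From q5 via ϵ: add q4.
From q10 via ϵ: add q15.
From q15 via ϵ: add q1, q2.
From q2 via ϵ: add q3, q7, q11.
No new states can be added; the closed set is {q1, q2, q3, q4, q5, q7, q10, q11, q14, q15}.

{q1, q2, q3, q4, q5, q7, q10, q11, q14, q15}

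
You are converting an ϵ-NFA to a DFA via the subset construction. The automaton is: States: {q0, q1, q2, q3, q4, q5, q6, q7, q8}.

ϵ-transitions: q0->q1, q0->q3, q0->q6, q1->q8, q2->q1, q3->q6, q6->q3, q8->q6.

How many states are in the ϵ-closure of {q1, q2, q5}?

Start with {q1, q2, q5}.
From q1 via ϵ: add q8.
From q8 via ϵ: add q6.
From q6 via ϵ: add q3.
ϵ-closure = {q1, q2, q3, q5, q6, q8}, which has 6 states.

6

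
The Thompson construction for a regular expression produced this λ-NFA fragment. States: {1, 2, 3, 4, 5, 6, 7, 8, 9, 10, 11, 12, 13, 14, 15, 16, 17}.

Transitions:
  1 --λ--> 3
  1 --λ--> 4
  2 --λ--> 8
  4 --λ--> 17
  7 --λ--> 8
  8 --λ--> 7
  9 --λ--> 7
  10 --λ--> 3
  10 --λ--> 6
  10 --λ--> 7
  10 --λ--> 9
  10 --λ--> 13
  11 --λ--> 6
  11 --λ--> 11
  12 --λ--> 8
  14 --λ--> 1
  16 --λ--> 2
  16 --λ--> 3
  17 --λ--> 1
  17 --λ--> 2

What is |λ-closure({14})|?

8

Start with {14}.
From 14 via λ: add 1.
From 1 via λ: add 3, 4.
From 4 via λ: add 17.
From 17 via λ: add 2.
From 2 via λ: add 8.
From 8 via λ: add 7.
λ-closure = {1, 2, 3, 4, 7, 8, 14, 17}, which has 8 states.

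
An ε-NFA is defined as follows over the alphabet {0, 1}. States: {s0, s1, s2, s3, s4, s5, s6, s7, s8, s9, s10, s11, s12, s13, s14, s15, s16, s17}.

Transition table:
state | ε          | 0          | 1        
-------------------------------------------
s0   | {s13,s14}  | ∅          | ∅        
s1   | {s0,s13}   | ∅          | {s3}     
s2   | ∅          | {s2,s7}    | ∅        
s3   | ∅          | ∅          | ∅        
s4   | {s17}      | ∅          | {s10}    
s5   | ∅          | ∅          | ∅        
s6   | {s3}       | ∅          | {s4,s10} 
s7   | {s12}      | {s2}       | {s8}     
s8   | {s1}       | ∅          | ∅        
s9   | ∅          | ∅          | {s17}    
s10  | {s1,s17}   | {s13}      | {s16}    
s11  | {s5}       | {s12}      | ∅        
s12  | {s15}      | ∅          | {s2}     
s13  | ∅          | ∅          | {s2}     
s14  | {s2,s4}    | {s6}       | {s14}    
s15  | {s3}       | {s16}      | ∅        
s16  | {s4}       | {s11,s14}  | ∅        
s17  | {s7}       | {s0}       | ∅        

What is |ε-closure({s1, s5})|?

Start with {s1, s5}.
From s1 via ε: add s0, s13.
From s0 via ε: add s14.
From s14 via ε: add s2, s4.
From s4 via ε: add s17.
From s17 via ε: add s7.
From s7 via ε: add s12.
From s12 via ε: add s15.
From s15 via ε: add s3.
ε-closure = {s0, s1, s2, s3, s4, s5, s7, s12, s13, s14, s15, s17}, which has 12 states.

12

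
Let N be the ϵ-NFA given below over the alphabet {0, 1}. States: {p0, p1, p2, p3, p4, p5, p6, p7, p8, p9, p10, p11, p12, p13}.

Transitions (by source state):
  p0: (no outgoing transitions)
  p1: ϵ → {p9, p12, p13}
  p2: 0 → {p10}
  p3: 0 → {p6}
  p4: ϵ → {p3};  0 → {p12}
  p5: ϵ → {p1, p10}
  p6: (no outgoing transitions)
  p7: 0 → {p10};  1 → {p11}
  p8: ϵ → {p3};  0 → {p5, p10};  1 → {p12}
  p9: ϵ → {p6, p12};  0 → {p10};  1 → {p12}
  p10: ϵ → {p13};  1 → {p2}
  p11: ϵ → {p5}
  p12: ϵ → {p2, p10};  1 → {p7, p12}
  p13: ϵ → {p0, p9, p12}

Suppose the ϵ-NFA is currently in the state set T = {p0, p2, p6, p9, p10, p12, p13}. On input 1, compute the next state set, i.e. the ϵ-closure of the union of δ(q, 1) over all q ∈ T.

{p0, p2, p6, p7, p9, p10, p12, p13}

p9 on 1 → {p12}.
p10 on 1 → {p2}.
p12 on 1 → {p7, p12}.
No 1-transition from p0, p2, p6, p13.
Union after reading 1: {p2, p7, p12}.
Now take the ϵ-closure:
From p12 via ϵ: add p10.
From p10 via ϵ: add p13.
From p13 via ϵ: add p0, p9.
From p9 via ϵ: add p6.
No new states can be added; the closed set is {p0, p2, p6, p7, p9, p10, p12, p13}.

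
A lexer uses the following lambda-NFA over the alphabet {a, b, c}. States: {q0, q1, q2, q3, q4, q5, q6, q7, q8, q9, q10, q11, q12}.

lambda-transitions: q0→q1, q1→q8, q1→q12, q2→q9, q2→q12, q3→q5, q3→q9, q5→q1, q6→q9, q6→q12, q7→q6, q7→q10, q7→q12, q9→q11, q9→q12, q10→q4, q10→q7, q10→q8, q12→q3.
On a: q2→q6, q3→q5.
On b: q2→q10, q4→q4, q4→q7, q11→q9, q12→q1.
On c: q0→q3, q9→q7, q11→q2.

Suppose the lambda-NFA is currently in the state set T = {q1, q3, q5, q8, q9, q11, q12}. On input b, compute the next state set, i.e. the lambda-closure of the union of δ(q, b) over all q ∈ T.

{q1, q3, q5, q8, q9, q11, q12}

q11 on b → {q9}.
q12 on b → {q1}.
No b-transition from q1, q3, q5, q8, q9.
Union after reading b: {q1, q9}.
Now take the lambda-closure:
From q1 via lambda: add q8, q12.
From q9 via lambda: add q11.
From q12 via lambda: add q3.
From q3 via lambda: add q5.
No new states can be added; the closed set is {q1, q3, q5, q8, q9, q11, q12}.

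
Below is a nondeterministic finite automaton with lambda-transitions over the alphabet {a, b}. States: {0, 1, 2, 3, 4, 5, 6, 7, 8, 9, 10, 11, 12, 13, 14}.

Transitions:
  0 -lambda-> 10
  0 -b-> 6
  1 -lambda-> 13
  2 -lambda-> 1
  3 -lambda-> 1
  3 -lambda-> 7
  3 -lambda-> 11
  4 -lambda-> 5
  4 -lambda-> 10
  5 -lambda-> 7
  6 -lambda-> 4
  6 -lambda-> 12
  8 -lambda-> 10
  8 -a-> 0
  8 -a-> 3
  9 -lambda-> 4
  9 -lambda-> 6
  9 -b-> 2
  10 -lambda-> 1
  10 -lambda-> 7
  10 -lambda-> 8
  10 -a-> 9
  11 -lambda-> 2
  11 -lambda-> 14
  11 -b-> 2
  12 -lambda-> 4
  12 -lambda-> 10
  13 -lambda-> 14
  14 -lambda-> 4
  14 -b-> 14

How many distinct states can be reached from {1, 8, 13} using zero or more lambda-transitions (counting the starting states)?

8

Start with {1, 8, 13}.
From 8 via lambda: add 10.
From 13 via lambda: add 14.
From 10 via lambda: add 7.
From 14 via lambda: add 4.
From 4 via lambda: add 5.
lambda-closure = {1, 4, 5, 7, 8, 10, 13, 14}, which has 8 states.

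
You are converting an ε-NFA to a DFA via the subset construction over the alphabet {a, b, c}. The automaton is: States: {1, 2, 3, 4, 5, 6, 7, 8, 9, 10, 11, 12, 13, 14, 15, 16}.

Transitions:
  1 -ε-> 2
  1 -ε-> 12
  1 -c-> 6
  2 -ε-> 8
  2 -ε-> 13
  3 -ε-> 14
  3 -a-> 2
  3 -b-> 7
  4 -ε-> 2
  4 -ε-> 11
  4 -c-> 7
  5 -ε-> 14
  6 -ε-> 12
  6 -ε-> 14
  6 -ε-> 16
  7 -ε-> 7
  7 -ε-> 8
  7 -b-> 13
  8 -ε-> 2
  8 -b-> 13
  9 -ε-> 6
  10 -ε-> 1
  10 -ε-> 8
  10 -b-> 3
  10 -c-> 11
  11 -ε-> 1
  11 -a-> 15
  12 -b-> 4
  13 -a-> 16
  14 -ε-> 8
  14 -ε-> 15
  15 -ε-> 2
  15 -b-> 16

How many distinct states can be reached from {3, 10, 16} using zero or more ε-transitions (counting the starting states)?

10

Start with {3, 10, 16}.
From 3 via ε: add 14.
From 10 via ε: add 1, 8.
From 1 via ε: add 2, 12.
From 14 via ε: add 15.
From 2 via ε: add 13.
ε-closure = {1, 2, 3, 8, 10, 12, 13, 14, 15, 16}, which has 10 states.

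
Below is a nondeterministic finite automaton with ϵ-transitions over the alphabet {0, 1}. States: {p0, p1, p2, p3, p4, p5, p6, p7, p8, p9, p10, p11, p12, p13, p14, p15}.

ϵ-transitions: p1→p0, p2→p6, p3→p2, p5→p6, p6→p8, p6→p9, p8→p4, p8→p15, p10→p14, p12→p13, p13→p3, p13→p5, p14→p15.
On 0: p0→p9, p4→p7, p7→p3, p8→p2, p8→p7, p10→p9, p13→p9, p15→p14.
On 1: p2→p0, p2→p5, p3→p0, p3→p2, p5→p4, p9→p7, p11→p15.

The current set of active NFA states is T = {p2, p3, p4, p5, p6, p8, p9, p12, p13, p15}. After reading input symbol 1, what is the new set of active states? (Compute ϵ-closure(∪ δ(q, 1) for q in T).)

{p0, p2, p4, p5, p6, p7, p8, p9, p15}

p2 on 1 → {p0, p5}.
p3 on 1 → {p0, p2}.
p5 on 1 → {p4}.
p9 on 1 → {p7}.
No 1-transition from p4, p6, p8, p12, p13, p15.
Union after reading 1: {p0, p2, p4, p5, p7}.
Now take the ϵ-closure:
From p2 via ϵ: add p6.
From p6 via ϵ: add p8, p9.
From p8 via ϵ: add p15.
No new states can be added; the closed set is {p0, p2, p4, p5, p6, p7, p8, p9, p15}.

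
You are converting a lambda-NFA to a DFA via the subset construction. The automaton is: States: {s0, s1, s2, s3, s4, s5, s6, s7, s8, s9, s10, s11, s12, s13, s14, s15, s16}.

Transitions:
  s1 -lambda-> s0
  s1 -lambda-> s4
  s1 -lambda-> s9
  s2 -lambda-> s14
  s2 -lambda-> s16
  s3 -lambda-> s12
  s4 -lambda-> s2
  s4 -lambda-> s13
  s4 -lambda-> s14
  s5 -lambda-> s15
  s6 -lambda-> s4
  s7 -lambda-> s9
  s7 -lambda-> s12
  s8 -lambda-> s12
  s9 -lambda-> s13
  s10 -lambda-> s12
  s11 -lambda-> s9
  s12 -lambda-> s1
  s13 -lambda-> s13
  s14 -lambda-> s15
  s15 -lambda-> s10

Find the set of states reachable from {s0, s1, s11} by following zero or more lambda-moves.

Start with {s0, s1, s11}.
From s1 via lambda: add s4, s9.
From s4 via lambda: add s2, s13, s14.
From s2 via lambda: add s16.
From s14 via lambda: add s15.
From s15 via lambda: add s10.
From s10 via lambda: add s12.
No new states can be added; the closed set is {s0, s1, s2, s4, s9, s10, s11, s12, s13, s14, s15, s16}.

{s0, s1, s2, s4, s9, s10, s11, s12, s13, s14, s15, s16}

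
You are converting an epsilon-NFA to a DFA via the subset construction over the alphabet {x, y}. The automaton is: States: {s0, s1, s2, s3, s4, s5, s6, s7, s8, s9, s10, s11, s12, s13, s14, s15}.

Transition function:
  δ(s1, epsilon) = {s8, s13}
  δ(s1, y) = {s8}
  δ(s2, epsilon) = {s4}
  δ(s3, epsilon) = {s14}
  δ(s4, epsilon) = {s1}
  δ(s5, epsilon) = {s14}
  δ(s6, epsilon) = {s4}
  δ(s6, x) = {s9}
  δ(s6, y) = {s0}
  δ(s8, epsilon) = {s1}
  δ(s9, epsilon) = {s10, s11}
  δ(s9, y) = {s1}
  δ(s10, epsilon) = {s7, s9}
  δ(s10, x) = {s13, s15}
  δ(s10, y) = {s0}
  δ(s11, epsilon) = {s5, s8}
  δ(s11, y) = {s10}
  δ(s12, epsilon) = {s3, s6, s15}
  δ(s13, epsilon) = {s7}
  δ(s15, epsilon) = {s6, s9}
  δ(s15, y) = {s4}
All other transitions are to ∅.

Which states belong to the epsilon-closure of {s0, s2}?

{s0, s1, s2, s4, s7, s8, s13}

Start with {s0, s2}.
From s2 via epsilon: add s4.
From s4 via epsilon: add s1.
From s1 via epsilon: add s8, s13.
From s13 via epsilon: add s7.
No new states can be added; the closed set is {s0, s1, s2, s4, s7, s8, s13}.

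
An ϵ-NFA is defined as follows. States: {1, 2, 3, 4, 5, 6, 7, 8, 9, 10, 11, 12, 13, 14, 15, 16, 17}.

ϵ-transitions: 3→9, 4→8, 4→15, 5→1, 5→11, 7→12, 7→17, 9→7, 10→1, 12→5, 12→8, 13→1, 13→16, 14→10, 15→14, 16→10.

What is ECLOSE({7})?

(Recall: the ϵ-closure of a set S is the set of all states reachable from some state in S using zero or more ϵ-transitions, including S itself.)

{1, 5, 7, 8, 11, 12, 17}

Start with {7}.
From 7 via ϵ: add 12, 17.
From 12 via ϵ: add 5, 8.
From 5 via ϵ: add 1, 11.
No new states can be added; the closed set is {1, 5, 7, 8, 11, 12, 17}.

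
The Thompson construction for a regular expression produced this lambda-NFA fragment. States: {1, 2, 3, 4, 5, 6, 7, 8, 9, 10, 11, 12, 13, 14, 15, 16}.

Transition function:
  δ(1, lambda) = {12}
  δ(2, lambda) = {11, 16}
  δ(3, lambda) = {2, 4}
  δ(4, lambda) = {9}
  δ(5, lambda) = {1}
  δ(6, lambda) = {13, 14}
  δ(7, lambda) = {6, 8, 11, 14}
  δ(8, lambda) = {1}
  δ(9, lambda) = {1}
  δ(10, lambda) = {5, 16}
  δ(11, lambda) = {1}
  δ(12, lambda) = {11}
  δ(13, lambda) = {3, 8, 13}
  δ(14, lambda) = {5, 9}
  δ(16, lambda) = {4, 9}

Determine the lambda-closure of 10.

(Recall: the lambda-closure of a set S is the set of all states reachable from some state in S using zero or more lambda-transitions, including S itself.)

Start with {10}.
From 10 via lambda: add 5, 16.
From 5 via lambda: add 1.
From 16 via lambda: add 4, 9.
From 1 via lambda: add 12.
From 12 via lambda: add 11.
No new states can be added; the closed set is {1, 4, 5, 9, 10, 11, 12, 16}.

{1, 4, 5, 9, 10, 11, 12, 16}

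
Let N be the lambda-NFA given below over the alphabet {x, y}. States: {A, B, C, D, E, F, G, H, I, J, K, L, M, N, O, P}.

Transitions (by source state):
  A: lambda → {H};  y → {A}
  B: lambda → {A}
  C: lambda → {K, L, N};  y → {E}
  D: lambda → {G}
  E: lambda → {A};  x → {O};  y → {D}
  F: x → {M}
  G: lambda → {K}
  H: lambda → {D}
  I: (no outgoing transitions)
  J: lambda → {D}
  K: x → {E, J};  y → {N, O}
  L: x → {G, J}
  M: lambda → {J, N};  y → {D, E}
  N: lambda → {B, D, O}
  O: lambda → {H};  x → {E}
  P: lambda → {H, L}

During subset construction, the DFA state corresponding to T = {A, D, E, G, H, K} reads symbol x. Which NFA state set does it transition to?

E on x → {O}.
K on x → {E, J}.
No x-transition from A, D, G, H.
Union after reading x: {E, J, O}.
Now take the lambda-closure:
From E via lambda: add A.
From J via lambda: add D.
From O via lambda: add H.
From D via lambda: add G.
From G via lambda: add K.
No new states can be added; the closed set is {A, D, E, G, H, J, K, O}.

{A, D, E, G, H, J, K, O}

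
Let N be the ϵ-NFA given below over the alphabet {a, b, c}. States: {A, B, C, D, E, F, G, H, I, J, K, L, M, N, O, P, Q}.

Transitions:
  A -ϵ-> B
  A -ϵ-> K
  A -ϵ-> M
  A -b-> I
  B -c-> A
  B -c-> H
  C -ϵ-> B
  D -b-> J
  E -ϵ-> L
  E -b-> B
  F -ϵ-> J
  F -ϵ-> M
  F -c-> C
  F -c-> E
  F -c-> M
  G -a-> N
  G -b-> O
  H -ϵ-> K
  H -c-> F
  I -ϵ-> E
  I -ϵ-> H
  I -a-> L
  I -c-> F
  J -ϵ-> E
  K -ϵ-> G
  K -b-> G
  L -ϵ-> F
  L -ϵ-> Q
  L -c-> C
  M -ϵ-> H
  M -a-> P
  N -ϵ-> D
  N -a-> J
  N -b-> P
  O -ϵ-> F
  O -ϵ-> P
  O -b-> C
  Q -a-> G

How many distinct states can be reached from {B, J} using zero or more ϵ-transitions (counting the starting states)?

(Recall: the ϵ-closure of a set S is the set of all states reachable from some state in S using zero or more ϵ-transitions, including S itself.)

Start with {B, J}.
From J via ϵ: add E.
From E via ϵ: add L.
From L via ϵ: add F, Q.
From F via ϵ: add M.
From M via ϵ: add H.
From H via ϵ: add K.
From K via ϵ: add G.
ϵ-closure = {B, E, F, G, H, J, K, L, M, Q}, which has 10 states.

10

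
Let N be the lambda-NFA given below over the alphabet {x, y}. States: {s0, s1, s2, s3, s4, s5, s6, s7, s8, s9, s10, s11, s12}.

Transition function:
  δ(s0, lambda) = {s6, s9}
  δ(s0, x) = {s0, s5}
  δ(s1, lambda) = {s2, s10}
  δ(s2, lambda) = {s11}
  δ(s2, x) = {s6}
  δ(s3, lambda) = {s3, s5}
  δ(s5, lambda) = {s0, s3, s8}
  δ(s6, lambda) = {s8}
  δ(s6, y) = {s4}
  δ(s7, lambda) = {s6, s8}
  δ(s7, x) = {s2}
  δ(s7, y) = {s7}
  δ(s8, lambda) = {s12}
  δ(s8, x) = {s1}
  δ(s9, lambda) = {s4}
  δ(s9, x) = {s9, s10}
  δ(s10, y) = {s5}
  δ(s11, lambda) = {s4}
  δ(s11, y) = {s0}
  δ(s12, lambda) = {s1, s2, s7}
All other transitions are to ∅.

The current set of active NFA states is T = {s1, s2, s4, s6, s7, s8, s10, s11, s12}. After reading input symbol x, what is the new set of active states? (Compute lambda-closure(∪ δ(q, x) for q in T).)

s2 on x → {s6}.
s7 on x → {s2}.
s8 on x → {s1}.
No x-transition from s1, s4, s6, s10, s11, s12.
Union after reading x: {s1, s2, s6}.
Now take the lambda-closure:
From s1 via lambda: add s10.
From s2 via lambda: add s11.
From s6 via lambda: add s8.
From s8 via lambda: add s12.
From s11 via lambda: add s4.
From s12 via lambda: add s7.
No new states can be added; the closed set is {s1, s2, s4, s6, s7, s8, s10, s11, s12}.

{s1, s2, s4, s6, s7, s8, s10, s11, s12}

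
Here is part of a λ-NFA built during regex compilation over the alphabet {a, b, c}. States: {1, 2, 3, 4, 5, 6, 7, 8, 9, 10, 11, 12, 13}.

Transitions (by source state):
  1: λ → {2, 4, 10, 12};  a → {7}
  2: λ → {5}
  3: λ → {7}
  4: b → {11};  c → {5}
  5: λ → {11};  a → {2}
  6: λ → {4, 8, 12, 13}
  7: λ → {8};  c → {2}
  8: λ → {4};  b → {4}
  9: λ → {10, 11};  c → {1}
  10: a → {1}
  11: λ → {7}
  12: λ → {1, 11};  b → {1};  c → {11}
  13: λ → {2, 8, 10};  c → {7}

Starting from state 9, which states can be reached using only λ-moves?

{4, 7, 8, 9, 10, 11}

Start with {9}.
From 9 via λ: add 10, 11.
From 11 via λ: add 7.
From 7 via λ: add 8.
From 8 via λ: add 4.
No new states can be added; the closed set is {4, 7, 8, 9, 10, 11}.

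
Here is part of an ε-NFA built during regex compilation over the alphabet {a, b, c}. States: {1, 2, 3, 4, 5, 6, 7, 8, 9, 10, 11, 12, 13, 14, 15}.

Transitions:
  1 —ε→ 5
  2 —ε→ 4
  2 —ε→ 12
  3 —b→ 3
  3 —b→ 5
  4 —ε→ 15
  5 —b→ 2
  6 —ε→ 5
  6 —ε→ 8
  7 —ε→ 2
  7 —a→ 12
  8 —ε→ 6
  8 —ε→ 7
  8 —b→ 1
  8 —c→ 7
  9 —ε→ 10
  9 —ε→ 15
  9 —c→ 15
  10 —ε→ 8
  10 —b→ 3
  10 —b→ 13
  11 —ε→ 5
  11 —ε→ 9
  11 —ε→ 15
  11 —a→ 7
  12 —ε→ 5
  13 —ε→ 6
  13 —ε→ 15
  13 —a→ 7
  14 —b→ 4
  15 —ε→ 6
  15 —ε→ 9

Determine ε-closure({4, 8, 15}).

Start with {4, 8, 15}.
From 8 via ε: add 6, 7.
From 15 via ε: add 9.
From 6 via ε: add 5.
From 7 via ε: add 2.
From 9 via ε: add 10.
From 2 via ε: add 12.
No new states can be added; the closed set is {2, 4, 5, 6, 7, 8, 9, 10, 12, 15}.

{2, 4, 5, 6, 7, 8, 9, 10, 12, 15}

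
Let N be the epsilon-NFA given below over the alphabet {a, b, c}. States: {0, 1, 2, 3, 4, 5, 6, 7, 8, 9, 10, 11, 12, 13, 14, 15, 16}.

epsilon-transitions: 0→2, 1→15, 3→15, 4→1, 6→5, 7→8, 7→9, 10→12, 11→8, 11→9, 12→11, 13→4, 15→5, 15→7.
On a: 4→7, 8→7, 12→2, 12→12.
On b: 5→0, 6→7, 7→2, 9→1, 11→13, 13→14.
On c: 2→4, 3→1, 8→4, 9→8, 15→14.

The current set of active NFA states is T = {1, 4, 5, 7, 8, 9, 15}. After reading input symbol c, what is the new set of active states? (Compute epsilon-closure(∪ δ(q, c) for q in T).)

{1, 4, 5, 7, 8, 9, 14, 15}

8 on c → {4}.
9 on c → {8}.
15 on c → {14}.
No c-transition from 1, 4, 5, 7.
Union after reading c: {4, 8, 14}.
Now take the epsilon-closure:
From 4 via epsilon: add 1.
From 1 via epsilon: add 15.
From 15 via epsilon: add 5, 7.
From 7 via epsilon: add 9.
No new states can be added; the closed set is {1, 4, 5, 7, 8, 9, 14, 15}.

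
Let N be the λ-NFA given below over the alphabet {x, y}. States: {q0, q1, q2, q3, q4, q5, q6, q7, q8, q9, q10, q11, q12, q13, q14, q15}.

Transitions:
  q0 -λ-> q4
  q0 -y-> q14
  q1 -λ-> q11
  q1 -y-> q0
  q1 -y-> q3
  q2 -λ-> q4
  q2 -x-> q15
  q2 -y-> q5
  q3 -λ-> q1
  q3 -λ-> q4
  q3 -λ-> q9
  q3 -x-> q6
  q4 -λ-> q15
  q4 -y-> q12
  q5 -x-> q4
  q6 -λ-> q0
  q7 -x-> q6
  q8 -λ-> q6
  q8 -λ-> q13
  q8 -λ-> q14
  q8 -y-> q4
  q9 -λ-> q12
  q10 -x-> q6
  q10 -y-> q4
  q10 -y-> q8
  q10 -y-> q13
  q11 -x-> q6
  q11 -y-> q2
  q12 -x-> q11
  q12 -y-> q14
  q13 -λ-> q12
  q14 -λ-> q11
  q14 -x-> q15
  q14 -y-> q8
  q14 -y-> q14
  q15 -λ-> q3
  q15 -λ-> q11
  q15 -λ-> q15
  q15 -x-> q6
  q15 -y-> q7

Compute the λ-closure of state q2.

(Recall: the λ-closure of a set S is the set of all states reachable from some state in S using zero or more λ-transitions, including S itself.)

{q1, q2, q3, q4, q9, q11, q12, q15}

Start with {q2}.
From q2 via λ: add q4.
From q4 via λ: add q15.
From q15 via λ: add q3, q11.
From q3 via λ: add q1, q9.
From q9 via λ: add q12.
No new states can be added; the closed set is {q1, q2, q3, q4, q9, q11, q12, q15}.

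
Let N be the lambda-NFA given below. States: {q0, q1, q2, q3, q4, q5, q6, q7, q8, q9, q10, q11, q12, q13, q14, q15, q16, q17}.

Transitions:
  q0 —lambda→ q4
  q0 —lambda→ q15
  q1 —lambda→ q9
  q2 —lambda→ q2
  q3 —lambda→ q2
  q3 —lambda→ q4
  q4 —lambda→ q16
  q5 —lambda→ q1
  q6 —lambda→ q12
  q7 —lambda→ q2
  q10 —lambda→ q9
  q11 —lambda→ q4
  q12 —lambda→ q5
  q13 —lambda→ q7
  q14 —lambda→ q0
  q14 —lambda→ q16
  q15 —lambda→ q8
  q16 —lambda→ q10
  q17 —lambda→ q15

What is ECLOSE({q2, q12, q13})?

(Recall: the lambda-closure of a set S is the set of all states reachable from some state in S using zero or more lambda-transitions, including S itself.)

Start with {q2, q12, q13}.
From q12 via lambda: add q5.
From q13 via lambda: add q7.
From q5 via lambda: add q1.
From q1 via lambda: add q9.
No new states can be added; the closed set is {q1, q2, q5, q7, q9, q12, q13}.

{q1, q2, q5, q7, q9, q12, q13}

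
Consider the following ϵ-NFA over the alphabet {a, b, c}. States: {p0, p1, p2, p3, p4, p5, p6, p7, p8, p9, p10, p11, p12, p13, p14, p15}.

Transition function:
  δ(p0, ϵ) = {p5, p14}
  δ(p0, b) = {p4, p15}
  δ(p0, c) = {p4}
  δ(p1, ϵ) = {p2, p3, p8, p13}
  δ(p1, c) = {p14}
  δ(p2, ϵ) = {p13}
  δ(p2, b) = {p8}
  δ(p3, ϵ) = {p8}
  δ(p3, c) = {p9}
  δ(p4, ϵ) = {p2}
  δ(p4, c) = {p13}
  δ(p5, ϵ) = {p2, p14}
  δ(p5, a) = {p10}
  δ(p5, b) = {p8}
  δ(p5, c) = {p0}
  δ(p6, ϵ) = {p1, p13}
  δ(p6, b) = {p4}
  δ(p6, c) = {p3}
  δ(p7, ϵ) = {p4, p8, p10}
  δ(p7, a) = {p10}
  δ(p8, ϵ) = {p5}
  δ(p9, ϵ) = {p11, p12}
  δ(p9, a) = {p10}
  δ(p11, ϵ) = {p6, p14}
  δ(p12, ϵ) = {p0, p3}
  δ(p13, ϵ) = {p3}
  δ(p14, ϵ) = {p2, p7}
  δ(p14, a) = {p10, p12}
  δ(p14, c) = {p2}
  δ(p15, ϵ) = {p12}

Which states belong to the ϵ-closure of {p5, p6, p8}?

{p1, p2, p3, p4, p5, p6, p7, p8, p10, p13, p14}

Start with {p5, p6, p8}.
From p5 via ϵ: add p2, p14.
From p6 via ϵ: add p1, p13.
From p1 via ϵ: add p3.
From p14 via ϵ: add p7.
From p7 via ϵ: add p4, p10.
No new states can be added; the closed set is {p1, p2, p3, p4, p5, p6, p7, p8, p10, p13, p14}.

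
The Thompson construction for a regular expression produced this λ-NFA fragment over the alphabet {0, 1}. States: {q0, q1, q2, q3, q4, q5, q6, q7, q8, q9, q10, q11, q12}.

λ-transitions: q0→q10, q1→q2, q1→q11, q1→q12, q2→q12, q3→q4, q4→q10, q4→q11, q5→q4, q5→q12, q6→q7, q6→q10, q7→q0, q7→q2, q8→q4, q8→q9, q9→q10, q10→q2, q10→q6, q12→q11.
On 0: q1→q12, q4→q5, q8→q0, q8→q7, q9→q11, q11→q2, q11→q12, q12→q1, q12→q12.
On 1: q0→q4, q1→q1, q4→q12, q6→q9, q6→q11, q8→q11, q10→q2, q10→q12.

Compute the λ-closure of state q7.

Start with {q7}.
From q7 via λ: add q0, q2.
From q0 via λ: add q10.
From q2 via λ: add q12.
From q10 via λ: add q6.
From q12 via λ: add q11.
No new states can be added; the closed set is {q0, q2, q6, q7, q10, q11, q12}.

{q0, q2, q6, q7, q10, q11, q12}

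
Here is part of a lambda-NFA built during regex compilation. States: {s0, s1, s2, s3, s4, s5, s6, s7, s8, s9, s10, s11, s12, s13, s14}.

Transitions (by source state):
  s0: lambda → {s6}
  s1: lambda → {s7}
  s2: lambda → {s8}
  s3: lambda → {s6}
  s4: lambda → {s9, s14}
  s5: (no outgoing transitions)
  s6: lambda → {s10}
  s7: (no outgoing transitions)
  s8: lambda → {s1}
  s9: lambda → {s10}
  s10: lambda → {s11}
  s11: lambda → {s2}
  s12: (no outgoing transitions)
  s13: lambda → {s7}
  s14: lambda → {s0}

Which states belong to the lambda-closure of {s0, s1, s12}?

Start with {s0, s1, s12}.
From s0 via lambda: add s6.
From s1 via lambda: add s7.
From s6 via lambda: add s10.
From s10 via lambda: add s11.
From s11 via lambda: add s2.
From s2 via lambda: add s8.
No new states can be added; the closed set is {s0, s1, s2, s6, s7, s8, s10, s11, s12}.

{s0, s1, s2, s6, s7, s8, s10, s11, s12}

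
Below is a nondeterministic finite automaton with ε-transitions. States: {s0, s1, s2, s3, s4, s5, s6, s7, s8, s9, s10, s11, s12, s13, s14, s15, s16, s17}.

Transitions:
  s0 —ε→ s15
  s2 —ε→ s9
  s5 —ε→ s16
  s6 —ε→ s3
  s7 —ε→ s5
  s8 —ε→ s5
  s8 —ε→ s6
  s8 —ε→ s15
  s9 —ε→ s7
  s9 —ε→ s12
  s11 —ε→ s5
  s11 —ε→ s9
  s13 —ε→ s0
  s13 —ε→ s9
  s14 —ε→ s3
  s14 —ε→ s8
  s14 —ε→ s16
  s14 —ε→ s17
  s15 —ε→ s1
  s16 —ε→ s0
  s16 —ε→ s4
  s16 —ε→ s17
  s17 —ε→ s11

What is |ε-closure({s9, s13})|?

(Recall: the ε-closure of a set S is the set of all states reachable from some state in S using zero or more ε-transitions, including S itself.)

12

Start with {s9, s13}.
From s9 via ε: add s7, s12.
From s13 via ε: add s0.
From s0 via ε: add s15.
From s7 via ε: add s5.
From s5 via ε: add s16.
From s15 via ε: add s1.
From s16 via ε: add s4, s17.
From s17 via ε: add s11.
ε-closure = {s0, s1, s4, s5, s7, s9, s11, s12, s13, s15, s16, s17}, which has 12 states.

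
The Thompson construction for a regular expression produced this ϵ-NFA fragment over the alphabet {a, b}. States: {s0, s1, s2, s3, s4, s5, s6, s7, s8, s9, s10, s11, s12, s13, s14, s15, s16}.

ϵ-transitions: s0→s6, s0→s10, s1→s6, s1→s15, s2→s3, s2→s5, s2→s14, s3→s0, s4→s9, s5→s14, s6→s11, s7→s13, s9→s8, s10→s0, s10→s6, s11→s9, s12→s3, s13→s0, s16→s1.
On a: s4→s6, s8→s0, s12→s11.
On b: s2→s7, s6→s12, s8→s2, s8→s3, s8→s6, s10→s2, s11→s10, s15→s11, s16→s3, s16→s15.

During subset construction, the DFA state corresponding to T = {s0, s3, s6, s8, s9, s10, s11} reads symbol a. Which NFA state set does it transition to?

{s0, s6, s8, s9, s10, s11}

s8 on a → {s0}.
No a-transition from s0, s3, s6, s9, s10, s11.
Union after reading a: {s0}.
Now take the ϵ-closure:
From s0 via ϵ: add s6, s10.
From s6 via ϵ: add s11.
From s11 via ϵ: add s9.
From s9 via ϵ: add s8.
No new states can be added; the closed set is {s0, s6, s8, s9, s10, s11}.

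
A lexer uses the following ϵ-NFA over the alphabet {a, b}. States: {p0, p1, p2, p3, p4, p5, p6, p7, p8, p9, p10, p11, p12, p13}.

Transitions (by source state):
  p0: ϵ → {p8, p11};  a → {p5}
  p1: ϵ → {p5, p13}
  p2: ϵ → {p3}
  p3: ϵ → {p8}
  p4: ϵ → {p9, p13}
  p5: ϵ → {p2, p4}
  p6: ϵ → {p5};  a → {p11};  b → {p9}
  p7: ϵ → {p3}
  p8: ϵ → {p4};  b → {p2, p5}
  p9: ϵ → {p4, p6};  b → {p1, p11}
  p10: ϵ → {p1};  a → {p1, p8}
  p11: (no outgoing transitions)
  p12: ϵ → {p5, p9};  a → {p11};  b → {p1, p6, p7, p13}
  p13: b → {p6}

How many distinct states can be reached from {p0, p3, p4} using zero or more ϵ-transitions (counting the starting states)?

10

Start with {p0, p3, p4}.
From p0 via ϵ: add p8, p11.
From p4 via ϵ: add p9, p13.
From p9 via ϵ: add p6.
From p6 via ϵ: add p5.
From p5 via ϵ: add p2.
ϵ-closure = {p0, p2, p3, p4, p5, p6, p8, p9, p11, p13}, which has 10 states.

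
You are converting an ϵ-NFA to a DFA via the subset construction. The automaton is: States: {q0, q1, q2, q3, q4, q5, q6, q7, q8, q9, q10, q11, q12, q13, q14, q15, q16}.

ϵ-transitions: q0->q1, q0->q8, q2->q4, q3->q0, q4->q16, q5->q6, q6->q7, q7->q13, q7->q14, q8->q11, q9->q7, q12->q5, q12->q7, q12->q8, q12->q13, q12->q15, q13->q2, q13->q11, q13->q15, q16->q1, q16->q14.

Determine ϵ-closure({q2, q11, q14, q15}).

{q1, q2, q4, q11, q14, q15, q16}

Start with {q2, q11, q14, q15}.
From q2 via ϵ: add q4.
From q4 via ϵ: add q16.
From q16 via ϵ: add q1.
No new states can be added; the closed set is {q1, q2, q4, q11, q14, q15, q16}.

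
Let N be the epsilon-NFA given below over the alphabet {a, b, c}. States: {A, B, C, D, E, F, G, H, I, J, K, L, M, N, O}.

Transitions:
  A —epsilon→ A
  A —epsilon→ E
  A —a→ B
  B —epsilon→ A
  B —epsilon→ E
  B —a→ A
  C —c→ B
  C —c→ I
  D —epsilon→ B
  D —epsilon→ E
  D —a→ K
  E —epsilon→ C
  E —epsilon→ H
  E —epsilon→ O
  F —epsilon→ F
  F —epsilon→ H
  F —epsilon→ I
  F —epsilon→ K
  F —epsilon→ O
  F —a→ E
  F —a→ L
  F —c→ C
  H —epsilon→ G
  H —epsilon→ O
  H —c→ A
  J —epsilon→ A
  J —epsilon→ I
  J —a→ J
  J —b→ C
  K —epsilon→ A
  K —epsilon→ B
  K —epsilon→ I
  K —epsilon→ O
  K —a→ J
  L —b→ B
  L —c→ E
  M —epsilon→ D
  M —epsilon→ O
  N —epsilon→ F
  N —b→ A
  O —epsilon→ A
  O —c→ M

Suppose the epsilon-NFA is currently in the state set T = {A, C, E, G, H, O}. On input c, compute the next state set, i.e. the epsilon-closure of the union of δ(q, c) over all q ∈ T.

{A, B, C, D, E, G, H, I, M, O}

C on c → {B, I}.
H on c → {A}.
O on c → {M}.
No c-transition from A, E, G.
Union after reading c: {A, B, I, M}.
Now take the epsilon-closure:
From A via epsilon: add E.
From M via epsilon: add D, O.
From E via epsilon: add C, H.
From H via epsilon: add G.
No new states can be added; the closed set is {A, B, C, D, E, G, H, I, M, O}.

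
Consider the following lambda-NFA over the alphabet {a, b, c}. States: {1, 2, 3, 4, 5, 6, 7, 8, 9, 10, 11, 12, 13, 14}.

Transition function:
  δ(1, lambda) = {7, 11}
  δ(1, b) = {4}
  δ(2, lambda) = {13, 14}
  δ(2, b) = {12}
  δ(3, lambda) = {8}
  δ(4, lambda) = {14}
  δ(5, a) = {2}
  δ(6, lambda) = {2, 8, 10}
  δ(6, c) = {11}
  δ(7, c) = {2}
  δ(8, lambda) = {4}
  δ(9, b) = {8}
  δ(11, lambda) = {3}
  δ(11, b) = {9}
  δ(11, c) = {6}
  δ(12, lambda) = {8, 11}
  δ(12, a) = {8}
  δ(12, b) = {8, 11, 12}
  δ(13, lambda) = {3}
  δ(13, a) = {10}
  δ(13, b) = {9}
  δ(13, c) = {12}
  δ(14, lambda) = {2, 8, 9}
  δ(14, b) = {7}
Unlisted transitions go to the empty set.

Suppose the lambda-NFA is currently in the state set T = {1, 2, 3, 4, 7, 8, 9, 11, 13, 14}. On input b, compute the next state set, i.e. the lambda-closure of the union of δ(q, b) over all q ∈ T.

1 on b → {4}.
2 on b → {12}.
9 on b → {8}.
11 on b → {9}.
13 on b → {9}.
14 on b → {7}.
No b-transition from 3, 4, 7, 8.
Union after reading b: {4, 7, 8, 9, 12}.
Now take the lambda-closure:
From 4 via lambda: add 14.
From 12 via lambda: add 11.
From 11 via lambda: add 3.
From 14 via lambda: add 2.
From 2 via lambda: add 13.
No new states can be added; the closed set is {2, 3, 4, 7, 8, 9, 11, 12, 13, 14}.

{2, 3, 4, 7, 8, 9, 11, 12, 13, 14}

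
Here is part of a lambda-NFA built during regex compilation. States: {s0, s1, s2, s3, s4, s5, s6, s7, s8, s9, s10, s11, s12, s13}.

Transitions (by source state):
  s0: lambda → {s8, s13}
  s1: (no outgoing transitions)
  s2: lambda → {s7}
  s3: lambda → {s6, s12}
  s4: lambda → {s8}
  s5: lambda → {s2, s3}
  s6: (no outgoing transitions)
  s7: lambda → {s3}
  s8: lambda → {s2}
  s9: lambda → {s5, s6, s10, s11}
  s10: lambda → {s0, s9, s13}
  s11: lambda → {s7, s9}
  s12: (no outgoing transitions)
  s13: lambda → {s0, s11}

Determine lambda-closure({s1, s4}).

{s1, s2, s3, s4, s6, s7, s8, s12}

Start with {s1, s4}.
From s4 via lambda: add s8.
From s8 via lambda: add s2.
From s2 via lambda: add s7.
From s7 via lambda: add s3.
From s3 via lambda: add s6, s12.
No new states can be added; the closed set is {s1, s2, s3, s4, s6, s7, s8, s12}.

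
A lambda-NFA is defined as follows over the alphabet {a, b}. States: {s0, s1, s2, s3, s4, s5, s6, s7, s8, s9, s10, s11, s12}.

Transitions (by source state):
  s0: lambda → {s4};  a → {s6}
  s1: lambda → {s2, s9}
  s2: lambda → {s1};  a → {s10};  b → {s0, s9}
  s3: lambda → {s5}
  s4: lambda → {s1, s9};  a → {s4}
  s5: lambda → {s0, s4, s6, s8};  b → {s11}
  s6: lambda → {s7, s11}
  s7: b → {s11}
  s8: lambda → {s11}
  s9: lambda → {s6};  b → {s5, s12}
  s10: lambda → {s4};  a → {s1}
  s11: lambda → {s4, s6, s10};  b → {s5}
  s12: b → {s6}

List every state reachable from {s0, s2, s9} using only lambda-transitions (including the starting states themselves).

Start with {s0, s2, s9}.
From s0 via lambda: add s4.
From s2 via lambda: add s1.
From s9 via lambda: add s6.
From s6 via lambda: add s7, s11.
From s11 via lambda: add s10.
No new states can be added; the closed set is {s0, s1, s2, s4, s6, s7, s9, s10, s11}.

{s0, s1, s2, s4, s6, s7, s9, s10, s11}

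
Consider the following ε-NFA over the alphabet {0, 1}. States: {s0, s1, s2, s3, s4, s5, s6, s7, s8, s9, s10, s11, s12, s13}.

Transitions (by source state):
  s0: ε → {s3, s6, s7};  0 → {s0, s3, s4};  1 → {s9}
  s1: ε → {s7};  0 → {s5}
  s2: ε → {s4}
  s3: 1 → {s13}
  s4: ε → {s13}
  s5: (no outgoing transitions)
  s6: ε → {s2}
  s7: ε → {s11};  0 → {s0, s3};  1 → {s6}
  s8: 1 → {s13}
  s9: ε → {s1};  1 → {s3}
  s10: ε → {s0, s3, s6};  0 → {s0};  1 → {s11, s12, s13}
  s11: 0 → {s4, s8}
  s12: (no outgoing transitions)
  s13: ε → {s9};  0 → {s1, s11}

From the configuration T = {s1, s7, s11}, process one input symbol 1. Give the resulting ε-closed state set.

s7 on 1 → {s6}.
No 1-transition from s1, s11.
Union after reading 1: {s6}.
Now take the ε-closure:
From s6 via ε: add s2.
From s2 via ε: add s4.
From s4 via ε: add s13.
From s13 via ε: add s9.
From s9 via ε: add s1.
From s1 via ε: add s7.
From s7 via ε: add s11.
No new states can be added; the closed set is {s1, s2, s4, s6, s7, s9, s11, s13}.

{s1, s2, s4, s6, s7, s9, s11, s13}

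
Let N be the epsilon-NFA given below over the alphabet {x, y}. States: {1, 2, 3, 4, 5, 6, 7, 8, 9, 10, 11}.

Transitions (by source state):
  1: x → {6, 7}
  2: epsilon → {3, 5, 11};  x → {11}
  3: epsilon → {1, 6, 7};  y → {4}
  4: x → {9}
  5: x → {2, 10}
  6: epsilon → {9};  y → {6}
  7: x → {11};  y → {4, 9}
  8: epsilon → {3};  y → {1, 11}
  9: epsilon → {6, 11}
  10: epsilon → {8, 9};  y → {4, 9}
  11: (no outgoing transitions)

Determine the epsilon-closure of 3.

{1, 3, 6, 7, 9, 11}

Start with {3}.
From 3 via epsilon: add 1, 6, 7.
From 6 via epsilon: add 9.
From 9 via epsilon: add 11.
No new states can be added; the closed set is {1, 3, 6, 7, 9, 11}.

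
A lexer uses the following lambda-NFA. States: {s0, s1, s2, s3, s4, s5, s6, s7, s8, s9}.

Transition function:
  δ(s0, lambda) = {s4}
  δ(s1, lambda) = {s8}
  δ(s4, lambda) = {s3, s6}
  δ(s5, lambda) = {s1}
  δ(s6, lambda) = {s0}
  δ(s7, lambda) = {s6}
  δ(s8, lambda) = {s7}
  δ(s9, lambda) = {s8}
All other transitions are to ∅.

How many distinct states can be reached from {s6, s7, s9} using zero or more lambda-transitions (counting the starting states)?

Start with {s6, s7, s9}.
From s6 via lambda: add s0.
From s9 via lambda: add s8.
From s0 via lambda: add s4.
From s4 via lambda: add s3.
lambda-closure = {s0, s3, s4, s6, s7, s8, s9}, which has 7 states.

7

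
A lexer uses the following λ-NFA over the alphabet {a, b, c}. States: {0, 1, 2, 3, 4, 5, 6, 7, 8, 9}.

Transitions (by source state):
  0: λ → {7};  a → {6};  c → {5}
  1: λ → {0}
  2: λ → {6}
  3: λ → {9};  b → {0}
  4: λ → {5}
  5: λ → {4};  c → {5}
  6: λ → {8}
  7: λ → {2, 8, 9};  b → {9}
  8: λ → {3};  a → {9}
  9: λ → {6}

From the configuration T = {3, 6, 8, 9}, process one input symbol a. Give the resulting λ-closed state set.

8 on a → {9}.
No a-transition from 3, 6, 9.
Union after reading a: {9}.
Now take the λ-closure:
From 9 via λ: add 6.
From 6 via λ: add 8.
From 8 via λ: add 3.
No new states can be added; the closed set is {3, 6, 8, 9}.

{3, 6, 8, 9}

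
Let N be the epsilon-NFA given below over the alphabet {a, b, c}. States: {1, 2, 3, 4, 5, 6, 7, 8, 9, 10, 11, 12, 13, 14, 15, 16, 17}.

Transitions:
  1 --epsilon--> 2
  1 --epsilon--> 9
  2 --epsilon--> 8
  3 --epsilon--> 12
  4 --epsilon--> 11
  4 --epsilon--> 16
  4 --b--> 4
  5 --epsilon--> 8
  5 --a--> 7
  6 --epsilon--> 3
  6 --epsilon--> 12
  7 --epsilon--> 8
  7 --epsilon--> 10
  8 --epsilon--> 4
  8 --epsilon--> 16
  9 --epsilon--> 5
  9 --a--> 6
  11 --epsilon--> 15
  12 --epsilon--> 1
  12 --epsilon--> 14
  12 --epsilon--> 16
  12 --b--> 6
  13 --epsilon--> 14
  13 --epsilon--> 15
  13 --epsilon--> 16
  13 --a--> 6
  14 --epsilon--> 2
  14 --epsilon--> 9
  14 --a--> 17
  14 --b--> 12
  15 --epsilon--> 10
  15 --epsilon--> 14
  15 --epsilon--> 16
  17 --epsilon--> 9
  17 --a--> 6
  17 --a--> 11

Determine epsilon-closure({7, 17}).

Start with {7, 17}.
From 7 via epsilon: add 8, 10.
From 17 via epsilon: add 9.
From 8 via epsilon: add 4, 16.
From 9 via epsilon: add 5.
From 4 via epsilon: add 11.
From 11 via epsilon: add 15.
From 15 via epsilon: add 14.
From 14 via epsilon: add 2.
No new states can be added; the closed set is {2, 4, 5, 7, 8, 9, 10, 11, 14, 15, 16, 17}.

{2, 4, 5, 7, 8, 9, 10, 11, 14, 15, 16, 17}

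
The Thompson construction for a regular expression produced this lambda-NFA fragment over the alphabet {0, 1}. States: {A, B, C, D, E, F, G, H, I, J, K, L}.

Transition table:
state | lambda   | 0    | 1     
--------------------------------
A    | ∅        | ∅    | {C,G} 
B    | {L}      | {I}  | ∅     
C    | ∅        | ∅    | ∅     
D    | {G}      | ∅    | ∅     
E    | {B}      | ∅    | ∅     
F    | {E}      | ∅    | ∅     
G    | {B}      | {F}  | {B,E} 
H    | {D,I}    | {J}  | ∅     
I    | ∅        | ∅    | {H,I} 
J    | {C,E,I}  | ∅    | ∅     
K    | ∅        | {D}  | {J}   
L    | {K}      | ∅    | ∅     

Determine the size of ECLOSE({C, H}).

8

Start with {C, H}.
From H via lambda: add D, I.
From D via lambda: add G.
From G via lambda: add B.
From B via lambda: add L.
From L via lambda: add K.
lambda-closure = {B, C, D, G, H, I, K, L}, which has 8 states.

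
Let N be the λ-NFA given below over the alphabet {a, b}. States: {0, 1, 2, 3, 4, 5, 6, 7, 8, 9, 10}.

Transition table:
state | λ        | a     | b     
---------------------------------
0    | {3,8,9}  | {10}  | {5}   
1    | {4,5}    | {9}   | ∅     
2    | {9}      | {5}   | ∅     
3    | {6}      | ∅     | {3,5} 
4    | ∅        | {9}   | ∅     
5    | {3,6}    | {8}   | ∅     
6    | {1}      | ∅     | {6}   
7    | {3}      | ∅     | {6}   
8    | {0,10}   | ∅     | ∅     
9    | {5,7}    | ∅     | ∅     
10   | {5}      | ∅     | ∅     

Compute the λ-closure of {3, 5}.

{1, 3, 4, 5, 6}

Start with {3, 5}.
From 3 via λ: add 6.
From 6 via λ: add 1.
From 1 via λ: add 4.
No new states can be added; the closed set is {1, 3, 4, 5, 6}.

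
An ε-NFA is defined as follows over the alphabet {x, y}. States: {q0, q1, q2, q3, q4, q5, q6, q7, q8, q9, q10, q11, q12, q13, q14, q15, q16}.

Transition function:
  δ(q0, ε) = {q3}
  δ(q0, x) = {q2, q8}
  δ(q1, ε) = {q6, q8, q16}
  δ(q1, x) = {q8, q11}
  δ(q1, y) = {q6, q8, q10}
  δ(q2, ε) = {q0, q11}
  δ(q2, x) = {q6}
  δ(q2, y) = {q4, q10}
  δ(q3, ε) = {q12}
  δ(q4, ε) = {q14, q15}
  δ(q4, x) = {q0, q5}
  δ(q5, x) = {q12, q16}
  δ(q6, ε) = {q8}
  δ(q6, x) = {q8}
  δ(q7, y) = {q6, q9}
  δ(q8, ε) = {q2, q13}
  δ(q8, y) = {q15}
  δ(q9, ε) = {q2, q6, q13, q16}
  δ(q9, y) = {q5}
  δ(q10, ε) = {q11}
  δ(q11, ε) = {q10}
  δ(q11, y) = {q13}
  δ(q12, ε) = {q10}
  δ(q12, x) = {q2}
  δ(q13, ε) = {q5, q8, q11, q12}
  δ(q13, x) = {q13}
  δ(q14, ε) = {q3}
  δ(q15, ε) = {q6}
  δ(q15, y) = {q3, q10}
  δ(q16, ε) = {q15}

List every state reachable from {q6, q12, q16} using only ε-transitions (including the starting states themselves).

{q0, q2, q3, q5, q6, q8, q10, q11, q12, q13, q15, q16}

Start with {q6, q12, q16}.
From q6 via ε: add q8.
From q12 via ε: add q10.
From q16 via ε: add q15.
From q8 via ε: add q2, q13.
From q10 via ε: add q11.
From q2 via ε: add q0.
From q13 via ε: add q5.
From q0 via ε: add q3.
No new states can be added; the closed set is {q0, q2, q3, q5, q6, q8, q10, q11, q12, q13, q15, q16}.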